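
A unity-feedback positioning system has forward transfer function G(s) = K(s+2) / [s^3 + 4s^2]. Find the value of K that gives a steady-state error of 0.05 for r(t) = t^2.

Factoring s^2 from the denominator leaves a polynomial with constant term 4, so the system is type 2.
K_a = lim_{s→0} s^2·G(s) = K·2 / 4 = 0.5·K.
e_ss = 2/K_a = 0.05 ⇒ K_a = 40 ⇒ K = 40/0.5 = 80.

80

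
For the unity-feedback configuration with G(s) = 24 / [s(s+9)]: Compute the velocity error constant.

System type = 1 (one pole at s=0).
K_v = lim_{s→0} s·G(s) = 24 / (9) = 8/3.

8/3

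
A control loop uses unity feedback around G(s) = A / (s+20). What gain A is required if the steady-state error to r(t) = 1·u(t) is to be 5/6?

G(s) has no factors of s in the denominator, so the system is type 0.
K_p = lim_{s→0} G(s) = A / (20) = 0.05·A.
e_ss = 1/(1 + K_p) = 5/6 ⇒ 1 + 0.05·A = 1.2 ⇒ A = 4.

4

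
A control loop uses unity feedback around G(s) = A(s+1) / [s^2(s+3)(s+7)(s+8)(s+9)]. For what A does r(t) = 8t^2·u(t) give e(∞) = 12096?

2

The open loop has two poles at the origin → type 2 system.
K_a = lim_{s→0} s^2·G(s) = A·1 / (3·7·8·9) = (1/1512)·A.
e_ss = 16/K_a = 12096 ⇒ K_a = 1/756 ⇒ A = (1/756)/(1/1512) = 2.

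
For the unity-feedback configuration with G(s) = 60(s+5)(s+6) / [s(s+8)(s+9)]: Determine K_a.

0

System type = 1 (one pole at s=0).
K_a = lim_{s→0} s^2·G(s) = 0 (the extra factor of s kills the finite limit).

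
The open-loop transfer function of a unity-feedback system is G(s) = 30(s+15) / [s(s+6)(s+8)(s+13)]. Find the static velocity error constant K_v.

75/104

The open loop has one pole at the origin → type 1 system.
K_v = lim_{s→0} s·G(s) = 30·15 / (6·8·13) = 75/104.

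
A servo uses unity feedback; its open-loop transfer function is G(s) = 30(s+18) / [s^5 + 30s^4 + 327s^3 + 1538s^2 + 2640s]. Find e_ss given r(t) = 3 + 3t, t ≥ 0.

The denominator has no term below 2640s — 1 pole at s=0, type 1. By superposition:
  • 3: tracked with zero error.
  • 3t: e_ss = 3/K_v with K_v=9/44 → 44/3.
Total e_ss = 44/3.

44/3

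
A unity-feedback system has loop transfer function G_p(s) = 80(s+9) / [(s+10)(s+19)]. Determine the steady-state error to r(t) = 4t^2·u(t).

infinity

The open loop has no poles at the origin → type 0 system.
For a type-0 system K_a = 0, so e_ss to a parabolic input is unbounded.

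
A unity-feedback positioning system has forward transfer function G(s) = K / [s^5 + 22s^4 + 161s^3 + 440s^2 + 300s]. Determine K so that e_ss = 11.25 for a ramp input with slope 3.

Lowest-order denominator term is 300s, so the open loop has 1 pole at the origin → type 1 system.
K_v = lim_{s→0} s·G(s) = K / 300 = (1/300)·K.
e_ss = 3/K_v = 11.25 ⇒ K_v = 4/15 ⇒ K = (4/15)/(1/300) = 80.

80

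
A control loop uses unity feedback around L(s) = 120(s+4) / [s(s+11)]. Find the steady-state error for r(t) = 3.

0

One free integrator in L(s): this is a type 1 system.
K_p = ∞ for a type-1 system; e_ss to a step is zero.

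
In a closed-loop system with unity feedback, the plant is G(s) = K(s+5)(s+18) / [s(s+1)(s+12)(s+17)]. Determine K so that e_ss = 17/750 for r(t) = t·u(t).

G(s) has one factor of s in the denominator, so the system is type 1.
K_v = lim_{s→0} s·G(s) = K·5·18 / (1·12·17) = (15/34)·K.
e_ss = 1/K_v = 17/750 ⇒ K_v = 750/17 ⇒ K = (750/17)/(15/34) = 100.

100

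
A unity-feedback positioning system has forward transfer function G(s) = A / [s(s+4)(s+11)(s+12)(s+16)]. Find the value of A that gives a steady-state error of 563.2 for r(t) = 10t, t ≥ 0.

150

G(s) has one factor of s in the denominator, so the system is type 1.
K_v = lim_{s→0} s·G(s) = A / (4·11·12·16) = (1/8448)·A.
e_ss = 10/K_v = 563.2 ⇒ K_v = 25/1408 ⇒ A = (25/1408)/(1/8448) = 150.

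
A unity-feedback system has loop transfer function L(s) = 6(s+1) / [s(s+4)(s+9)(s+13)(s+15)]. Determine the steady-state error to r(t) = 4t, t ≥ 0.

System type = 1 (one pole at s=0).
K_v = lim_{s→0} s·L(s) = 6·1 / (4·9·13·15) = 1/1170.
e_ss = 4/K_v = 4/(1/1170) = 4680.

4680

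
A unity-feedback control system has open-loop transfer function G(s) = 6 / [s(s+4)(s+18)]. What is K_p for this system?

infinity

K_p = lim_{s→0} G(s); with 1 pole at the origin the limit diverges, so K_p = ∞.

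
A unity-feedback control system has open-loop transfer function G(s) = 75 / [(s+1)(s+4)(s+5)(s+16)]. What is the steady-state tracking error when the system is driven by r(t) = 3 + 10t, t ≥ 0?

infinity

No free integrators in G(s): this is a type 0 system. By superposition:
  • 3: e_ss = 3/(1+K_p) with K_p=15/64 → 192/79.
  • 10t: a type-0 system cannot track it, e_ss → ∞.
The unbounded component dominates.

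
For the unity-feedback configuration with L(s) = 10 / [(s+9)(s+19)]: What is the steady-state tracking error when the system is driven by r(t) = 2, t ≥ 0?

The open loop has no poles at the origin → type 0 system.
K_p = lim_{s→0} L(s) = 10 / (9·19) = 10/171.
e_ss = 2/(1 + K_p) = 2/(181/171) = 342/181.

342/181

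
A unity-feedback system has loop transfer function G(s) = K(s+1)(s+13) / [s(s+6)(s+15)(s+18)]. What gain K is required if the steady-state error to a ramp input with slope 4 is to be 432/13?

One free integrator in G(s): this is a type 1 system.
K_v = lim_{s→0} s·G(s) = K·1·13 / (6·15·18) = (13/1620)·K.
e_ss = 4/K_v = 432/13 ⇒ K_v = 13/108 ⇒ K = (13/108)/(13/1620) = 15.

15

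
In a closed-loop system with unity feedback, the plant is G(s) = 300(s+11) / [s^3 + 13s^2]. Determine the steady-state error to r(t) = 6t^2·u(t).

13/275

Lowest-order denominator term is 13s^2, so the open loop has 2 poles at the origin → type 2 system.
K_a = lim_{s→0} s^2·G(s) = 300·11 / 13 = 3300/13.
r(t) = 6t^2 gives R(s) = 12/s^3.
e_ss = 12/K_a = 12/(3300/13) = 13/275.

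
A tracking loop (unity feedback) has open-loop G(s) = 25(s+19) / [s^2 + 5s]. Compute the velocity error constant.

Factoring s from the denominator leaves a polynomial with constant term 5, so the system is type 1.
K_v = lim_{s→0} s·G(s) = 25·19 / 5 = 95.

95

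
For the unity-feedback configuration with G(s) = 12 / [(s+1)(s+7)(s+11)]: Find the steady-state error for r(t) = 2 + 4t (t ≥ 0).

The open loop has no poles at the origin → type 0 system. Treating each term separately:
  • 2: e_ss = 2/(1+K_p) with K_p=12/77 → 154/89.
  • 4t: a type-0 system cannot track it, e_ss → ∞.
The unbounded component dominates.

infinity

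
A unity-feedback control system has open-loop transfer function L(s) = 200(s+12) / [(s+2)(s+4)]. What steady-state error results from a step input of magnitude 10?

System type = 0 (no poles at s=0).
K_p = lim_{s→0} L(s) = 200·12 / (2·4) = 300.
e_ss = 10/(1 + K_p) = 10/301.

10/301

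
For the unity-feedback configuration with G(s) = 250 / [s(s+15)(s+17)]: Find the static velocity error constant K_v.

50/51

The open loop has one pole at the origin → type 1 system.
K_v = lim_{s→0} s·G(s) = 250 / (15·17) = 50/51.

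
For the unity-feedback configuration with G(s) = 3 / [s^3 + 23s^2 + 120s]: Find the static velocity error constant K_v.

0.025

Factoring s from the denominator leaves a polynomial with constant term 120, so the system is type 1.
K_v = lim_{s→0} s·G(s) = 3 / 120 = 0.025.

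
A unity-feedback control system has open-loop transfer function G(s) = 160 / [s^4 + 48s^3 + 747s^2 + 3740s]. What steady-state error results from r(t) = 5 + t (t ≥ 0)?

23.375

The denominator has no term below 3740s — 1 pole at s=0, type 1. Treating each term separately:
  • 5: tracked with zero error.
  • t: e_ss = 1/K_v with K_v=8/187 → 23.375.
Total e_ss = 23.375.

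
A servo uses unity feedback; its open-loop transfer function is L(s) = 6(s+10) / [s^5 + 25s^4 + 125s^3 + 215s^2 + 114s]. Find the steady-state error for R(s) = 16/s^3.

Lowest-order denominator term is 114s, so the open loop has 1 pole at the origin → type 1 system.
For a type-1 system K_a = 0, so e_ss to a parabolic input is unbounded.

infinity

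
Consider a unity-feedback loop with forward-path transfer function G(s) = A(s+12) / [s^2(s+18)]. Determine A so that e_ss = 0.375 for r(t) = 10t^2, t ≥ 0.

G(s) has two factors of s in the denominator, so the system is type 2.
K_a = lim_{s→0} s^2·G(s) = A·12 / (18) = (2/3)·A.
e_ss = 20/K_a = 0.375 ⇒ K_a = 160/3 ⇒ A = (160/3)/(2/3) = 80.

80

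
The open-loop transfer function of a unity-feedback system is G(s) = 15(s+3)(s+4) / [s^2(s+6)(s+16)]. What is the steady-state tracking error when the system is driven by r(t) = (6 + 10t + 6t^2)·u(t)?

System type = 2 (two poles at s=0). By superposition:
  • 6: tracked with zero error.
  • 10t: tracked with zero error.
  • 6t^2: e_ss = 12/K_a with K_a=1.875 → 6.4.
Total e_ss = 6.4.

6.4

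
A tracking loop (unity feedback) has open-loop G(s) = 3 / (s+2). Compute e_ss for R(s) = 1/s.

System type = 0 (no poles at s=0).
K_p = lim_{s→0} G(s) = 3 / (2) = 1.5.
e_ss = 1/(1 + K_p) = 1/2.5 = 0.4.

0.4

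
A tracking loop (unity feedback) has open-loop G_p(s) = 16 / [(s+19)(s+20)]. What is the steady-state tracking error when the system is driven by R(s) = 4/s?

380/99

System type = 0 (no poles at s=0).
K_p = lim_{s→0} G_p(s) = 16 / (19·20) = 4/95.
e_ss = 4/(1 + K_p) = 4/(99/95) = 380/99.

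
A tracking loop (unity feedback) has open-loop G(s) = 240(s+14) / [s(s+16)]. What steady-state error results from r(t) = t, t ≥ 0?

System type = 1 (one pole at s=0).
K_v = lim_{s→0} s·G(s) = 240·14 / (16) = 210.
e_ss = 1/K_v = 1/210.

1/210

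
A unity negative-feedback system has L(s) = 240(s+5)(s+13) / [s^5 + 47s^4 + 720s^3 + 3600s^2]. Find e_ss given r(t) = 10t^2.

60/13

Factoring s^2 from the denominator leaves a polynomial with constant term 3600, so the system is type 2.
K_a = lim_{s→0} s^2·L(s) = 240·5·13 / 3600 = 13/3.
r(t) = 10t^2 gives R(s) = 20/s^3.
e_ss = 20/K_a = 20/(13/3) = 60/13.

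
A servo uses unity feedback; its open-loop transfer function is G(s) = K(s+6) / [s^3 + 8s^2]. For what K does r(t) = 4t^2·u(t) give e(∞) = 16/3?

2

The denominator has no term below 8s^2 — 2 poles at s=0, type 2.
K_a = lim_{s→0} s^2·G(s) = K·6 / 8 = 0.75·K.
e_ss = 8/K_a = 16/3 ⇒ K_a = 1.5 ⇒ K = 1.5/0.75 = 2.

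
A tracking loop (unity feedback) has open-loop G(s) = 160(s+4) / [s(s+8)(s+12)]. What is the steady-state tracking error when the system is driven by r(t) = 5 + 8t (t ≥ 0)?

1.2

One free integrator in G(s): this is a type 1 system. Taking each input component in turn:
  • 5: tracked with zero error.
  • 8t: e_ss = 8/K_v with K_v=20/3 → 1.2.
Total e_ss = 1.2.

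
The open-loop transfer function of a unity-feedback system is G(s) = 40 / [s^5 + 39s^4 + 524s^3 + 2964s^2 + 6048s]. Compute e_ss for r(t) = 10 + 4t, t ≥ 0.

Factoring s from the denominator leaves a polynomial with constant term 6048, so the system is type 1. Treating each term separately:
  • 10: tracked with zero error.
  • 4t: e_ss = 4/K_v with K_v=5/756 → 604.8.
Total e_ss = 604.8.

604.8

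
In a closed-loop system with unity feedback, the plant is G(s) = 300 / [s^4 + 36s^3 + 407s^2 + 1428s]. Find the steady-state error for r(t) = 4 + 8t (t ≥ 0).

38.08

The denominator has no term below 1428s — 1 pole at s=0, type 1. Treating each term separately:
  • 4: tracked with zero error.
  • 8t: e_ss = 8/K_v with K_v=25/119 → 38.08.
Total e_ss = 38.08.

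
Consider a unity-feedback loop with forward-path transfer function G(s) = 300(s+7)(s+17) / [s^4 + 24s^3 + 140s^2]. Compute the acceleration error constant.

Factoring s^2 from the denominator leaves a polynomial with constant term 140, so the system is type 2.
K_a = lim_{s→0} s^2·G(s) = 300·7·17 / 140 = 255.

255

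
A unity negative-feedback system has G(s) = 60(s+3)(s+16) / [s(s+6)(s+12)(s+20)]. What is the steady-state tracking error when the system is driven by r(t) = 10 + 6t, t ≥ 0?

3

G(s) has one factor of s in the denominator, so the system is type 1. By superposition:
  • 10: tracked with zero error.
  • 6t: e_ss = 6/K_v with K_v=2 → 3.
Total e_ss = 3.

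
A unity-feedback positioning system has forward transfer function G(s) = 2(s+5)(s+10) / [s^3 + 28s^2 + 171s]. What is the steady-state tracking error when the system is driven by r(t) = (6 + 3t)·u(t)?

Factoring s from the denominator leaves a polynomial with constant term 171, so the system is type 1. Treating each term separately:
  • 6: tracked with zero error.
  • 3t: e_ss = 3/K_v with K_v=100/171 → 5.13.
Total e_ss = 5.13.

5.13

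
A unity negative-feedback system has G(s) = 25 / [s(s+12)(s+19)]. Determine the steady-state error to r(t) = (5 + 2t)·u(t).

18.24

System type = 1 (one pole at s=0). By superposition:
  • 5: tracked with zero error.
  • 2t: e_ss = 2/K_v with K_v=25/228 → 18.24.
Total e_ss = 18.24.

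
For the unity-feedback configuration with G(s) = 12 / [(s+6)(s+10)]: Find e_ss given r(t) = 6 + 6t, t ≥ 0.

infinity

G(s) has no factors of s in the denominator, so the system is type 0. Treating each term separately:
  • 6: e_ss = 6/(1+K_p) with K_p=0.2 → 5.
  • 6t: a type-0 system cannot track it, e_ss → ∞.
The unbounded component dominates.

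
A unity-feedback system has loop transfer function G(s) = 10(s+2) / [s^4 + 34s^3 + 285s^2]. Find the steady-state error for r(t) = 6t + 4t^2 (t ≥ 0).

114

Lowest-order denominator term is 285s^2, so the open loop has 2 poles at the origin → type 2 system. Taking each input component in turn:
  • 6t: tracked with zero error.
  • 4t^2: e_ss = 8/K_a with K_a=4/57 → 114.
Total e_ss = 114.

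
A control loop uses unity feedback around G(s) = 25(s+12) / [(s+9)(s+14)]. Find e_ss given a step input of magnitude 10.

G(s) has no factors of s in the denominator, so the system is type 0.
K_p = lim_{s→0} G(s) = 25·12 / (9·14) = 50/21.
e_ss = 10/(1 + K_p) = 10/(71/21) = 210/71.

210/71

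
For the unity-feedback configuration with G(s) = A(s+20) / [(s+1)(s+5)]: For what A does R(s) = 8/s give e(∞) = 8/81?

20

G(s) has no factors of s in the denominator, so the system is type 0.
K_p = lim_{s→0} G(s) = A·20 / (1·5) = 4·A.
e_ss = 8/(1 + K_p) = 8/81 ⇒ 1 + 4·A = 81 ⇒ A = 20.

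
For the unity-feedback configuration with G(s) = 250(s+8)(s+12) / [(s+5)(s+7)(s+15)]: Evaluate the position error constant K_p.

System type = 0 (no poles at s=0).
K_p = lim_{s→0} G(s) = 250·8·12 / (5·7·15) = 320/7.

320/7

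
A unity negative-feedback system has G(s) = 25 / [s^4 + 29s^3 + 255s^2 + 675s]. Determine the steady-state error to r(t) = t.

Lowest-order denominator term is 675s, so the open loop has 1 pole at the origin → type 1 system.
K_v = lim_{s→0} s·G(s) = 25 / 675 = 1/27.
e_ss = 1/K_v = 1/(1/27) = 27.

27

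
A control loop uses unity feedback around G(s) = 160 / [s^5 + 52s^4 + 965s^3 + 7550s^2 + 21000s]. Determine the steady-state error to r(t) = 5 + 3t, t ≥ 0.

The denominator has no term below 21000s — 1 pole at s=0, type 1. Taking each input component in turn:
  • 5: tracked with zero error.
  • 3t: e_ss = 3/K_v with K_v=4/525 → 393.75.
Total e_ss = 393.75.

393.75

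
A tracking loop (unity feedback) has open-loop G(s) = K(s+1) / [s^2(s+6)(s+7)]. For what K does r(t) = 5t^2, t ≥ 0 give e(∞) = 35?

12

The open loop has two poles at the origin → type 2 system.
K_a = lim_{s→0} s^2·G(s) = K·1 / (6·7) = (1/42)·K.
e_ss = 10/K_a = 35 ⇒ K_a = 2/7 ⇒ K = (2/7)/(1/42) = 12.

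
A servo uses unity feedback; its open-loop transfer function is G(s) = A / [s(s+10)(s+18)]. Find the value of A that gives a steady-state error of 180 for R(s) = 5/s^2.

5

One free integrator in G(s): this is a type 1 system.
K_v = lim_{s→0} s·G(s) = A / (10·18) = (1/180)·A.
e_ss = 5/K_v = 180 ⇒ K_v = 1/36 ⇒ A = (1/36)/(1/180) = 5.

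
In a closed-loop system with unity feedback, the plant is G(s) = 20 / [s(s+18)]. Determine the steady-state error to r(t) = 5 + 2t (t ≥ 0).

The open loop has one pole at the origin → type 1 system. By superposition:
  • 5: tracked with zero error.
  • 2t: e_ss = 2/K_v with K_v=10/9 → 1.8.
Total e_ss = 1.8.

1.8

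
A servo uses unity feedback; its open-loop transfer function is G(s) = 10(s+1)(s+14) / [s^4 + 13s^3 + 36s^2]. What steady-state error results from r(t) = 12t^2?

216/35

Factoring s^2 from the denominator leaves a polynomial with constant term 36, so the system is type 2.
K_a = lim_{s→0} s^2·G(s) = 10·1·14 / 36 = 35/9.
r(t) = 12t^2 gives R(s) = 24/s^3.
e_ss = 24/K_a = 24/(35/9) = 216/35.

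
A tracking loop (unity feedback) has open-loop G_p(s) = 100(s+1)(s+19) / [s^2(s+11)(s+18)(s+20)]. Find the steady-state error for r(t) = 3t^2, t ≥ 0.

1188/95

System type = 2 (two poles at s=0).
K_a = lim_{s→0} s^2·G_p(s) = 100·1·19 / (11·18·20) = 95/198.
r(t) = 3t^2 gives R(s) = 6/s^3.
e_ss = 6/K_a = 6/(95/198) = 1188/95.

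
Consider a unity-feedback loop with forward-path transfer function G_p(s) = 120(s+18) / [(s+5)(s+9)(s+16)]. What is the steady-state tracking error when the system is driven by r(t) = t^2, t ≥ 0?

infinity

System type = 0 (no poles at s=0).
For a type-0 system K_a = 0, so e_ss to a parabolic input is unbounded.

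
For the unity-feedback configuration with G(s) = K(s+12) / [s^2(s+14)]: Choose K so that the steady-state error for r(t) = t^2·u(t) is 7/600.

The open loop has two poles at the origin → type 2 system.
K_a = lim_{s→0} s^2·G(s) = K·12 / (14) = (6/7)·K.
e_ss = 2/K_a = 7/600 ⇒ K_a = 1200/7 ⇒ K = (1200/7)/(6/7) = 200.

200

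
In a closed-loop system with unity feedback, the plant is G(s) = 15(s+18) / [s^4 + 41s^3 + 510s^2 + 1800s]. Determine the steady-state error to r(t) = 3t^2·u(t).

Lowest-order denominator term is 1800s, so the open loop has 1 pole at the origin → type 1 system.
For a type-1 system K_a = 0, so e_ss to a parabolic input is unbounded.

infinity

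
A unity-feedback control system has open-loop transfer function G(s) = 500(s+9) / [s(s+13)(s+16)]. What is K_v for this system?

G(s) has one factor of s in the denominator, so the system is type 1.
K_v = lim_{s→0} s·G(s) = 500·9 / (13·16) = 1125/52.

1125/52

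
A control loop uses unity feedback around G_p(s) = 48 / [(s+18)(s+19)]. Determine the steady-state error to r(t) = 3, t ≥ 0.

No free integrators in G_p(s): this is a type 0 system.
K_p = lim_{s→0} G_p(s) = 48 / (18·19) = 8/57.
e_ss = 3/(1 + K_p) = 3/(65/57) = 171/65.

171/65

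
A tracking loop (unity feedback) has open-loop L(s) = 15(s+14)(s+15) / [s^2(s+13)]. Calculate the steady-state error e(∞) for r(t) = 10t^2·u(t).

26/315

System type = 2 (two poles at s=0).
K_a = lim_{s→0} s^2·L(s) = 15·14·15 / (13) = 3150/13.
r(t) = 10t^2 gives R(s) = 20/s^3.
e_ss = 20/K_a = 20/(3150/13) = 26/315.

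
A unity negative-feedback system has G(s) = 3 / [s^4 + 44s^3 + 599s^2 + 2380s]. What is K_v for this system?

3/2380

The denominator has no term below 2380s — 1 pole at s=0, type 1.
K_v = lim_{s→0} s·G(s) = 3 / 2380 = 3/2380.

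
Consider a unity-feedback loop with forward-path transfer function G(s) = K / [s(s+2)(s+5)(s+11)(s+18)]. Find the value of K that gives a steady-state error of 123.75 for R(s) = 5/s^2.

G(s) has one factor of s in the denominator, so the system is type 1.
K_v = lim_{s→0} s·G(s) = K / (2·5·11·18) = (1/1980)·K.
e_ss = 5/K_v = 123.75 ⇒ K_v = 4/99 ⇒ K = (4/99)/(1/1980) = 80.

80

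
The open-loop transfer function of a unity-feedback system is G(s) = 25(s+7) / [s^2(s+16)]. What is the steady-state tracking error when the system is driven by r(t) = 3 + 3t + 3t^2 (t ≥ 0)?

96/175

G(s) has two factors of s in the denominator, so the system is type 2. Treating each term separately:
  • 3: tracked with zero error.
  • 3t: tracked with zero error.
  • 3t^2: e_ss = 6/K_a with K_a=10.9375 → 96/175.
Total e_ss = 96/175.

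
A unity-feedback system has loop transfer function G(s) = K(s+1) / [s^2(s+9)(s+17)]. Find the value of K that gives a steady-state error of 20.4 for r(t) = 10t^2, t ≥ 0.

150

System type = 2 (two poles at s=0).
K_a = lim_{s→0} s^2·G(s) = K·1 / (9·17) = (1/153)·K.
e_ss = 20/K_a = 20.4 ⇒ K_a = 50/51 ⇒ K = (50/51)/(1/153) = 150.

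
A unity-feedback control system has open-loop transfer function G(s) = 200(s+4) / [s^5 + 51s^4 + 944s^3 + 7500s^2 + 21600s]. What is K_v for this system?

Factoring s from the denominator leaves a polynomial with constant term 21600, so the system is type 1.
K_v = lim_{s→0} s·G(s) = 200·4 / 21600 = 1/27.

1/27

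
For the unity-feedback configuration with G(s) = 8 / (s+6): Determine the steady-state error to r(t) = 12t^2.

infinity

The open loop has no poles at the origin → type 0 system.
For a type-0 system K_a = 0, so e_ss to a parabolic input is unbounded.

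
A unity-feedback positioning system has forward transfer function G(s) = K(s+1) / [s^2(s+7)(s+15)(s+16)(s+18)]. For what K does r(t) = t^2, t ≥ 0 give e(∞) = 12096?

Two free integrators in G(s): this is a type 2 system.
K_a = lim_{s→0} s^2·G(s) = K·1 / (7·15·16·18) = (1/30240)·K.
e_ss = 2/K_a = 12096 ⇒ K_a = 1/6048 ⇒ K = (1/6048)/(1/30240) = 5.

5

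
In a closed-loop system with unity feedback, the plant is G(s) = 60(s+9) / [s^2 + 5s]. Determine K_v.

The denominator has no term below 5s — 1 pole at s=0, type 1.
K_v = lim_{s→0} s·G(s) = 60·9 / 5 = 108.

108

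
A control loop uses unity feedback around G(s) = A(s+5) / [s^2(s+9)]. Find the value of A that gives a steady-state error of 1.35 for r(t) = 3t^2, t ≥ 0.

G(s) has two factors of s in the denominator, so the system is type 2.
K_a = lim_{s→0} s^2·G(s) = A·5 / (9) = (5/9)·A.
e_ss = 6/K_a = 1.35 ⇒ K_a = 40/9 ⇒ A = (40/9)/(5/9) = 8.

8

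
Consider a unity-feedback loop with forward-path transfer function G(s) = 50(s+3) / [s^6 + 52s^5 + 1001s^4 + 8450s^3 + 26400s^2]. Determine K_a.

Lowest-order denominator term is 26400s^2, so the open loop has 2 poles at the origin → type 2 system.
K_a = lim_{s→0} s^2·G(s) = 50·3 / 26400 = 1/176.

1/176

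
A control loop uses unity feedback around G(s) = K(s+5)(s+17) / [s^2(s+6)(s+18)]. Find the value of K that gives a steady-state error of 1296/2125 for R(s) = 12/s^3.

Two free integrators in G(s): this is a type 2 system.
K_a = lim_{s→0} s^2·G(s) = K·5·17 / (6·18) = (85/108)·K.
e_ss = 12/K_a = 1296/2125 ⇒ K_a = 2125/108 ⇒ K = (2125/108)/(85/108) = 25.

25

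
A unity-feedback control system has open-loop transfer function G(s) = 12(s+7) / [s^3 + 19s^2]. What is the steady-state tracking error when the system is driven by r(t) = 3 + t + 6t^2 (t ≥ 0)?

The denominator has no term below 19s^2 — 2 poles at s=0, type 2. Treating each term separately:
  • 3: tracked with zero error.
  • t: tracked with zero error.
  • 6t^2: e_ss = 12/K_a with K_a=84/19 → 19/7.
Total e_ss = 19/7.

19/7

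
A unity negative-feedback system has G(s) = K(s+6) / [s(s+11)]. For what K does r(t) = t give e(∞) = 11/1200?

200

The open loop has one pole at the origin → type 1 system.
K_v = lim_{s→0} s·G(s) = K·6 / (11) = (6/11)·K.
e_ss = 1/K_v = 11/1200 ⇒ K_v = 1200/11 ⇒ K = (1200/11)/(6/11) = 200.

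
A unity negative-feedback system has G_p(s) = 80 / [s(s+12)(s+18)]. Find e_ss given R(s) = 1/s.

0

The open loop has one pole at the origin → type 1 system.
A type-1 system has K_p = ∞, so it tracks a step input with zero steady-state error.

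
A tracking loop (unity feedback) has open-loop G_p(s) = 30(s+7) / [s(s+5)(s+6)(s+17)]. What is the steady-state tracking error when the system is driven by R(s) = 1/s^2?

17/7

G_p(s) has one factor of s in the denominator, so the system is type 1.
K_v = lim_{s→0} s·G_p(s) = 30·7 / (5·6·17) = 7/17.
e_ss = 1/K_v = 1/(7/17) = 17/7.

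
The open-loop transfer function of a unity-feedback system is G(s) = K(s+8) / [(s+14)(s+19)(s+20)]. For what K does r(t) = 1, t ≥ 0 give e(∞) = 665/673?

The open loop has no poles at the origin → type 0 system.
K_p = lim_{s→0} G(s) = K·8 / (14·19·20) = (1/665)·K.
e_ss = 1/(1 + K_p) = 665/673 ⇒ 1 + (1/665)·K = 673/665 ⇒ K = 8.

8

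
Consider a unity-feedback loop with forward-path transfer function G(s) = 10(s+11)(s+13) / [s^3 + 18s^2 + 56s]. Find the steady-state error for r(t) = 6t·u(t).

The denominator has no term below 56s — 1 pole at s=0, type 1.
K_v = lim_{s→0} s·G(s) = 10·11·13 / 56 = 715/28.
e_ss = 6/K_v = 6/(715/28) = 168/715.

168/715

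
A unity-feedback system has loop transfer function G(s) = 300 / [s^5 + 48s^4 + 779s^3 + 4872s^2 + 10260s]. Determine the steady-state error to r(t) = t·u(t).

Lowest-order denominator term is 10260s, so the open loop has 1 pole at the origin → type 1 system.
K_v = lim_{s→0} s·G(s) = 300 / 10260 = 5/171.
e_ss = 1/K_v = 1/(5/171) = 34.2.

34.2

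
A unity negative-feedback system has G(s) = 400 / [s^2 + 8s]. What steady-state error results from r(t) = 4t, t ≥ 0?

0.08

Lowest-order denominator term is 8s, so the open loop has 1 pole at the origin → type 1 system.
K_v = lim_{s→0} s·G(s) = 400 / 8 = 50.
e_ss = 4/K_v = 4/50 = 0.08.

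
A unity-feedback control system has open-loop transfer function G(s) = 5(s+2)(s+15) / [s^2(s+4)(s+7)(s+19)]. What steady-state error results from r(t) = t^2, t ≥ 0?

532/75

System type = 2 (two poles at s=0).
K_a = lim_{s→0} s^2·G(s) = 5·2·15 / (4·7·19) = 75/266.
r(t) = t^2 gives R(s) = 2/s^3.
e_ss = 2/K_a = 2/(75/266) = 532/75.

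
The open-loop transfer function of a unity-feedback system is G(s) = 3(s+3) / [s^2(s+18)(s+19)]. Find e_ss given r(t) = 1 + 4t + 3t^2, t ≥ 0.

228

Two free integrators in G(s): this is a type 2 system. By superposition:
  • 1: tracked with zero error.
  • 4t: tracked with zero error.
  • 3t^2: e_ss = 6/K_a with K_a=1/38 → 228.
Total e_ss = 228.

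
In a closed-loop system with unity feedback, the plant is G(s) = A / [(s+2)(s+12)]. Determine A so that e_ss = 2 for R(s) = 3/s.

12

System type = 0 (no poles at s=0).
K_p = lim_{s→0} G(s) = A / (2·12) = (1/24)·A.
e_ss = 3/(1 + K_p) = 2 ⇒ 1 + (1/24)·A = 1.5 ⇒ A = 12.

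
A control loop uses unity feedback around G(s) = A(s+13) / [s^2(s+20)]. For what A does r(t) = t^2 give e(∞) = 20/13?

2

The open loop has two poles at the origin → type 2 system.
K_a = lim_{s→0} s^2·G(s) = A·13 / (20) = 0.65·A.
e_ss = 2/K_a = 20/13 ⇒ K_a = 1.3 ⇒ A = 1.3/0.65 = 2.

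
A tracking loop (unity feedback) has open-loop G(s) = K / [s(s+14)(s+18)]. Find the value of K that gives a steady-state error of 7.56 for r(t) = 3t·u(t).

G(s) has one factor of s in the denominator, so the system is type 1.
K_v = lim_{s→0} s·G(s) = K / (14·18) = (1/252)·K.
e_ss = 3/K_v = 7.56 ⇒ K_v = 25/63 ⇒ K = (25/63)/(1/252) = 100.

100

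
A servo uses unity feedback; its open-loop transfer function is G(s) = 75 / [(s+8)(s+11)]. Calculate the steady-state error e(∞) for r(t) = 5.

G(s) has no factors of s in the denominator, so the system is type 0.
K_p = lim_{s→0} G(s) = 75 / (8·11) = 75/88.
e_ss = 5/(1 + K_p) = 5/(163/88) = 440/163.

440/163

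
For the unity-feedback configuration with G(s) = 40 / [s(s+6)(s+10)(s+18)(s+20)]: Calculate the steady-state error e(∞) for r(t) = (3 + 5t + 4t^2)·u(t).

infinity

System type = 1 (one pole at s=0). Taking each input component in turn:
  • 3: tracked with zero error.
  • 5t: e_ss = 5/K_v with K_v=1/540 → 2700.
  • 4t^2: a type-1 system cannot track it, e_ss → ∞.
The unbounded component dominates.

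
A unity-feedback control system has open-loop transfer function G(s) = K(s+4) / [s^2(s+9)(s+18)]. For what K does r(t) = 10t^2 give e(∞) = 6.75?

Two free integrators in G(s): this is a type 2 system.
K_a = lim_{s→0} s^2·G(s) = K·4 / (9·18) = (2/81)·K.
e_ss = 20/K_a = 6.75 ⇒ K_a = 80/27 ⇒ K = (80/27)/(2/81) = 120.

120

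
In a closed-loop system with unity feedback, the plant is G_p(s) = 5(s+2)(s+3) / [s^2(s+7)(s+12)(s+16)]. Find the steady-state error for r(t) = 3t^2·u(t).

268.8

The open loop has two poles at the origin → type 2 system.
K_a = lim_{s→0} s^2·G_p(s) = 5·2·3 / (7·12·16) = 5/224.
r(t) = 3t^2 gives R(s) = 6/s^3.
e_ss = 6/K_a = 6/(5/224) = 268.8.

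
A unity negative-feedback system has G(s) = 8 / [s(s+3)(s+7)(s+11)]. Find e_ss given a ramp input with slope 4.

115.5

G(s) has one factor of s in the denominator, so the system is type 1.
K_v = lim_{s→0} s·G(s) = 8 / (3·7·11) = 8/231.
e_ss = 4/K_v = 4/(8/231) = 115.5.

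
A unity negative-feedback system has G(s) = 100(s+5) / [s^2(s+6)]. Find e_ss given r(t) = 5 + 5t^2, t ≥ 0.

0.12

G(s) has two factors of s in the denominator, so the system is type 2. Treating each term separately:
  • 5: tracked with zero error.
  • 5t^2: e_ss = 10/K_a with K_a=250/3 → 0.12.
Total e_ss = 0.12.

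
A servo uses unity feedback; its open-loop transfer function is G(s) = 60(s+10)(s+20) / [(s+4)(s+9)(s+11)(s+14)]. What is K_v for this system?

0

System type = 0 (no poles at s=0).
K_v = lim_{s→0} s·G(s) = 0 (the extra factor of s kills the finite limit).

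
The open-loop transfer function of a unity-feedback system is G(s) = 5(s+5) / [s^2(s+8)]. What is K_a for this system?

Two free integrators in G(s): this is a type 2 system.
K_a = lim_{s→0} s^2·G(s) = 5·5 / (8) = 3.125.

3.125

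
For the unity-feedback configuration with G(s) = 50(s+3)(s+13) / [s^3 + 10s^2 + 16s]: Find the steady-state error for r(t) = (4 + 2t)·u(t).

16/975

Lowest-order denominator term is 16s, so the open loop has 1 pole at the origin → type 1 system. Treating each term separately:
  • 4: tracked with zero error.
  • 2t: e_ss = 2/K_v with K_v=121.875 → 16/975.
Total e_ss = 16/975.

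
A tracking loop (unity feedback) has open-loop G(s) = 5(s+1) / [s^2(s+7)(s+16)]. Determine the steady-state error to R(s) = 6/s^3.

134.4

System type = 2 (two poles at s=0).
K_a = lim_{s→0} s^2·G(s) = 5·1 / (7·16) = 5/112.
r(t) = 3t^2 gives R(s) = 6/s^3.
e_ss = 6/K_a = 6/(5/112) = 134.4.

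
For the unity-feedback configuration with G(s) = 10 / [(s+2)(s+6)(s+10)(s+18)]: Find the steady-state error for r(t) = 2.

The open loop has no poles at the origin → type 0 system.
K_p = lim_{s→0} G(s) = 10 / (2·6·10·18) = 1/216.
e_ss = 2/(1 + K_p) = 2/(217/216) = 432/217.

432/217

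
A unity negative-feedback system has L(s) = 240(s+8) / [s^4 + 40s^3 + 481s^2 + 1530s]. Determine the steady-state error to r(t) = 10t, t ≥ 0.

The denominator has no term below 1530s — 1 pole at s=0, type 1.
K_v = lim_{s→0} s·L(s) = 240·8 / 1530 = 64/51.
e_ss = 10/K_v = 10/(64/51) = 255/32.

255/32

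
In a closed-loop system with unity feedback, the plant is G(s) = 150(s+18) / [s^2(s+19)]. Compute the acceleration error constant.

System type = 2 (two poles at s=0).
K_a = lim_{s→0} s^2·G(s) = 150·18 / (19) = 2700/19.

2700/19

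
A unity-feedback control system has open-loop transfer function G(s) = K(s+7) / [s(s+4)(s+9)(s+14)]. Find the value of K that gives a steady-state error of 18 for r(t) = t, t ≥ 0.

One free integrator in G(s): this is a type 1 system.
K_v = lim_{s→0} s·G(s) = K·7 / (4·9·14) = (1/72)·K.
e_ss = 1/K_v = 18 ⇒ K_v = 1/18 ⇒ K = (1/18)/(1/72) = 4.

4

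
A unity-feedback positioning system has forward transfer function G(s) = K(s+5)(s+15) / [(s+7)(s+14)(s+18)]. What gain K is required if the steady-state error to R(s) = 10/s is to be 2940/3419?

250

G(s) has no factors of s in the denominator, so the system is type 0.
K_p = lim_{s→0} G(s) = K·5·15 / (7·14·18) = (25/588)·K.
e_ss = 10/(1 + K_p) = 2940/3419 ⇒ 1 + (25/588)·K = 3419/294 ⇒ K = 250.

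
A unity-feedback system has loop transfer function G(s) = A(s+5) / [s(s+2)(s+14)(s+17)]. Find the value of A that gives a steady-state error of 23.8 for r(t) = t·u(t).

4

The open loop has one pole at the origin → type 1 system.
K_v = lim_{s→0} s·G(s) = A·5 / (2·14·17) = (5/476)·A.
e_ss = 1/K_v = 23.8 ⇒ K_v = 5/119 ⇒ A = (5/119)/(5/476) = 4.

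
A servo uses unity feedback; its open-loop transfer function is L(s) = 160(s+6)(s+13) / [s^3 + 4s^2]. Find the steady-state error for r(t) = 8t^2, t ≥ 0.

1/195

The denominator has no term below 4s^2 — 2 poles at s=0, type 2.
K_a = lim_{s→0} s^2·L(s) = 160·6·13 / 4 = 3120.
r(t) = 8t^2 gives R(s) = 16/s^3.
e_ss = 16/K_a = 16/3120 = 1/195.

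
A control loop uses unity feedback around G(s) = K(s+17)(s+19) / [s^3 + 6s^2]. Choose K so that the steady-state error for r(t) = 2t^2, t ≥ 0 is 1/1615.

Lowest-order denominator term is 6s^2, so the open loop has 2 poles at the origin → type 2 system.
K_a = lim_{s→0} s^2·G(s) = K·17·19 / 6 = (323/6)·K.
e_ss = 4/K_a = 1/1615 ⇒ K_a = 6460 ⇒ K = 6460/(323/6) = 120.

120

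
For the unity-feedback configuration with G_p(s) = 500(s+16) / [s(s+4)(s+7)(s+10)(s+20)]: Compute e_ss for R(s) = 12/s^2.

8.4

G_p(s) has one factor of s in the denominator, so the system is type 1.
K_v = lim_{s→0} s·G_p(s) = 500·16 / (4·7·10·20) = 10/7.
e_ss = 12/K_v = 12/(10/7) = 8.4.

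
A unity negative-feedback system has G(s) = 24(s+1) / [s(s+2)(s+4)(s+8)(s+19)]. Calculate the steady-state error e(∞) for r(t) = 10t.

1520/3

One free integrator in G(s): this is a type 1 system.
K_v = lim_{s→0} s·G(s) = 24·1 / (2·4·8·19) = 3/152.
e_ss = 10/K_v = 10/(3/152) = 1520/3.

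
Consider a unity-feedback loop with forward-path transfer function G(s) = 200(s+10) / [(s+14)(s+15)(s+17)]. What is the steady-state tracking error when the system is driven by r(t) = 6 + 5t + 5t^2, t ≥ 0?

The open loop has no poles at the origin → type 0 system. By superposition:
  • 6: e_ss = 6/(1+K_p) with K_p=200/357 → 2142/557.
  • 5t: a type-0 system cannot track it, e_ss → ∞.
  • 5t^2: a type-0 system cannot track it, e_ss → ∞.
The unbounded component dominates.

infinity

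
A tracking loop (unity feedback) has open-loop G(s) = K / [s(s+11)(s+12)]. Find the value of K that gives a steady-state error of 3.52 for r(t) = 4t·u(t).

The open loop has one pole at the origin → type 1 system.
K_v = lim_{s→0} s·G(s) = K / (11·12) = (1/132)·K.
e_ss = 4/K_v = 3.52 ⇒ K_v = 25/22 ⇒ K = (25/22)/(1/132) = 150.

150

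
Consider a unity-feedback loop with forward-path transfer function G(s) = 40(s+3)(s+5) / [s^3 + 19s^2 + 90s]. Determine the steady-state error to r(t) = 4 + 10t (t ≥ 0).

1.5

The denominator has no term below 90s — 1 pole at s=0, type 1. By superposition:
  • 4: tracked with zero error.
  • 10t: e_ss = 10/K_v with K_v=20/3 → 1.5.
Total e_ss = 1.5.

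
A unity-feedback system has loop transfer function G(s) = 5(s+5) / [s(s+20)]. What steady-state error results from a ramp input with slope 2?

System type = 1 (one pole at s=0).
K_v = lim_{s→0} s·G(s) = 5·5 / (20) = 1.25.
e_ss = 2/K_v = 2/1.25 = 1.6.

1.6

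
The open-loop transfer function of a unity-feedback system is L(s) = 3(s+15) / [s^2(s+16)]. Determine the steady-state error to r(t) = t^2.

32/45

The open loop has two poles at the origin → type 2 system.
K_a = lim_{s→0} s^2·L(s) = 3·15 / (16) = 2.8125.
r(t) = t^2 gives R(s) = 2/s^3.
e_ss = 2/K_a = 2/2.8125 = 32/45.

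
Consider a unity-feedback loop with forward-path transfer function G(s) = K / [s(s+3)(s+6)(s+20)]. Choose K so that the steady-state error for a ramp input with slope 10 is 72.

G(s) has one factor of s in the denominator, so the system is type 1.
K_v = lim_{s→0} s·G(s) = K / (3·6·20) = (1/360)·K.
e_ss = 10/K_v = 72 ⇒ K_v = 5/36 ⇒ K = (5/36)/(1/360) = 50.

50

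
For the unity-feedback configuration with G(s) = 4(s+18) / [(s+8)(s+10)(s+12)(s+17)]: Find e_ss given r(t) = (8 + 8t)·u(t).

infinity

No free integrators in G(s): this is a type 0 system. By superposition:
  • 8: e_ss = 8/(1+K_p) with K_p=3/680 → 5440/683.
  • 8t: a type-0 system cannot track it, e_ss → ∞.
The unbounded component dominates.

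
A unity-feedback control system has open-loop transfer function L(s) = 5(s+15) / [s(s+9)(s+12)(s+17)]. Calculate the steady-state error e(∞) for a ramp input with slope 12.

System type = 1 (one pole at s=0).
K_v = lim_{s→0} s·L(s) = 5·15 / (9·12·17) = 25/612.
e_ss = 12/K_v = 12/(25/612) = 293.76.

293.76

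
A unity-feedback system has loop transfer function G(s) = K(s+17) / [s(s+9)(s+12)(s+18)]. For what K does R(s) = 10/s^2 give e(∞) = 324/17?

G(s) has one factor of s in the denominator, so the system is type 1.
K_v = lim_{s→0} s·G(s) = K·17 / (9·12·18) = (17/1944)·K.
e_ss = 10/K_v = 324/17 ⇒ K_v = 85/162 ⇒ K = (85/162)/(17/1944) = 60.

60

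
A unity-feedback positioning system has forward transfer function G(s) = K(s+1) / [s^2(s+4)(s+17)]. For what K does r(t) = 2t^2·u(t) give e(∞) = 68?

Two free integrators in G(s): this is a type 2 system.
K_a = lim_{s→0} s^2·G(s) = K·1 / (4·17) = (1/68)·K.
e_ss = 4/K_a = 68 ⇒ K_a = 1/17 ⇒ K = (1/17)/(1/68) = 4.

4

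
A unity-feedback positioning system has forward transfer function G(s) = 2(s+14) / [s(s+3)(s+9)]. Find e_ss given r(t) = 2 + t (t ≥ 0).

27/28

System type = 1 (one pole at s=0). Treating each term separately:
  • 2: tracked with zero error.
  • t: e_ss = 1/K_v with K_v=28/27 → 27/28.
Total e_ss = 27/28.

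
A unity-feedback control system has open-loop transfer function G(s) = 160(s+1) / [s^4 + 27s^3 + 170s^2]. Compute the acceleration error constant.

The denominator has no term below 170s^2 — 2 poles at s=0, type 2.
K_a = lim_{s→0} s^2·G(s) = 160·1 / 170 = 16/17.

16/17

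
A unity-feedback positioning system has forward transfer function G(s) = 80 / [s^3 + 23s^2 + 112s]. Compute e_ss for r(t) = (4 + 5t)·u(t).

7

The denominator has no term below 112s — 1 pole at s=0, type 1. Taking each input component in turn:
  • 4: tracked with zero error.
  • 5t: e_ss = 5/K_v with K_v=5/7 → 7.
Total e_ss = 7.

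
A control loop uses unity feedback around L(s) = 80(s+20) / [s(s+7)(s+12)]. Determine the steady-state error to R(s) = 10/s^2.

System type = 1 (one pole at s=0).
K_v = lim_{s→0} s·L(s) = 80·20 / (7·12) = 400/21.
e_ss = 10/K_v = 10/(400/21) = 0.525.

0.525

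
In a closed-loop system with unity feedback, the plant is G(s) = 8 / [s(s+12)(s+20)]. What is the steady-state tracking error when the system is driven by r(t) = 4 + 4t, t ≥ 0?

120

One free integrator in G(s): this is a type 1 system. By superposition:
  • 4: tracked with zero error.
  • 4t: e_ss = 4/K_v with K_v=1/30 → 120.
Total e_ss = 120.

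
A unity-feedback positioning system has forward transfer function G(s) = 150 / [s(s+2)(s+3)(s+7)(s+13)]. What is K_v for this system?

G(s) has one factor of s in the denominator, so the system is type 1.
K_v = lim_{s→0} s·G(s) = 150 / (2·3·7·13) = 25/91.

25/91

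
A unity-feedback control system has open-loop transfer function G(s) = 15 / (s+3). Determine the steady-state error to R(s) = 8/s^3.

infinity

G(s) has no factors of s in the denominator, so the system is type 0.
For a type-0 system K_a = 0, so e_ss to a parabolic input is unbounded.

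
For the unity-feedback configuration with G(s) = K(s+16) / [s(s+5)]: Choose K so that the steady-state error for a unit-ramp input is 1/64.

20

System type = 1 (one pole at s=0).
K_v = lim_{s→0} s·G(s) = K·16 / (5) = 3.2·K.
e_ss = 1/K_v = 1/64 ⇒ K_v = 64 ⇒ K = 64/3.2 = 20.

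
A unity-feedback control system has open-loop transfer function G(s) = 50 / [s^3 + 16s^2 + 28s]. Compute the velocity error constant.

The denominator has no term below 28s — 1 pole at s=0, type 1.
K_v = lim_{s→0} s·G(s) = 50 / 28 = 25/14.

25/14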